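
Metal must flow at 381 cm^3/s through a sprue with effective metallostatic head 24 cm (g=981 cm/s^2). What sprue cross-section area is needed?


Formula: v = sqrt(2*g*h), A = Q/v
Velocity: v = sqrt(2 * 981 * 24) = sqrt(47088) = 216.9977 cm/s
Sprue area: A = Q / v = 381 / 216.9977 = 1.7558 cm^2

Answer: 1.7558 cm^2


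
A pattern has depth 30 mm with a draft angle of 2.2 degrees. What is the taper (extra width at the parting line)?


Formula: taper = depth * tan(draft_angle)
tan(2.2 deg) = 0.0384161
taper = 30 mm * 0.0384161 = 1.1525 mm

Final answer: 1.1525 mm


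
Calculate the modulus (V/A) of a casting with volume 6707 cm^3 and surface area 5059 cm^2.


Formula: Casting Modulus M = V / A
M = 6707 cm^3 / 5059 cm^2 = 1.3258 cm

Answer: 1.3258 cm


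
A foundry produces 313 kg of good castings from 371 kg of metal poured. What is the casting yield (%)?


Formula: Casting Yield = (W_good / W_total) * 100
Yield = (313 kg / 371 kg) * 100 = 84.3666%


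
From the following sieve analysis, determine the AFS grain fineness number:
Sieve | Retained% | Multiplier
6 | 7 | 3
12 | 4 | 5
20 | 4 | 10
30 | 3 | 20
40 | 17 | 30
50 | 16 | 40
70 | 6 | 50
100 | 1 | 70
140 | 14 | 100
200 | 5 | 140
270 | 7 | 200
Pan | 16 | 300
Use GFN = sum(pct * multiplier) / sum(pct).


Formula: GFN = sum(pct * multiplier) / sum(pct)
sum(pct * multiplier) = 9961
sum(pct) = 100
GFN = 9961 / 100 = 99.61

99.61


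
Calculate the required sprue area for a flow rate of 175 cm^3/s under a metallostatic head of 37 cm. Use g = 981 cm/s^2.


Formula: v = sqrt(2*g*h), A = Q/v
Velocity: v = sqrt(2 * 981 * 37) = sqrt(72594) = 269.4327 cm/s
Sprue area: A = Q / v = 175 / 269.4327 = 0.6495 cm^2

Answer: 0.6495 cm^2


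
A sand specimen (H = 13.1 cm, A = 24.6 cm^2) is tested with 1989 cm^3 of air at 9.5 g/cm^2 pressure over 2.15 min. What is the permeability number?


Formula: Permeability Number P = (V * H) / (p * A * t)
Numerator: V * H = 1989 * 13.1 = 26055.9
Denominator: p * A * t = 9.5 * 24.6 * 2.15 = 502.455
P = 26055.9 / 502.455 = 51.8572

51.8572


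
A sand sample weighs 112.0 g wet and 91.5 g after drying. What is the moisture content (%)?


Formula: MC = (W_wet - W_dry) / W_wet * 100
Water mass = 112.0 - 91.5 = 20.5 g
MC = 20.5 / 112.0 * 100 = 18.3036%

Final answer: 18.3036%


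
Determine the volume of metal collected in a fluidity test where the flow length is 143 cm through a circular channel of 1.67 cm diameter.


Formula: V = pi * (d/2)^2 * L  (cylinder volume)
Radius = 1.67/2 = 0.835 cm
V = pi * 0.835^2 * 143 = 313.2268 cm^3

Answer: 313.2268 cm^3


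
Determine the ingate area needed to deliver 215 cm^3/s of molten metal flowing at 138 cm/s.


Formula: A_ingate = Q / v  (continuity equation)
A = 215 cm^3/s / 138 cm/s = 1.5580 cm^2

Answer: 1.5580 cm^2


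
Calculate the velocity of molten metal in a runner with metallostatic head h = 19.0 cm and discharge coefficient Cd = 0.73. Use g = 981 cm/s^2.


Formula: v = Cd * sqrt(2 * g * h)  (Torricelli with discharge coefficient)
2*g*h = 2 * 981 * 19.0 = 37278.0 cm^2/s^2
sqrt(37278.0) = 193.07511 cm/s
v = 0.73 * 193.07511 = 140.9448 cm/s

Answer: 140.9448 cm/s


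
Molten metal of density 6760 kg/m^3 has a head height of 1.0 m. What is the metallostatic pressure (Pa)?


Formula: P = rho * g * h
rho * g = 6760 * 9.81 = 66315.6 N/m^3
P = 66315.6 * 1.0 = 66315.6000 Pa


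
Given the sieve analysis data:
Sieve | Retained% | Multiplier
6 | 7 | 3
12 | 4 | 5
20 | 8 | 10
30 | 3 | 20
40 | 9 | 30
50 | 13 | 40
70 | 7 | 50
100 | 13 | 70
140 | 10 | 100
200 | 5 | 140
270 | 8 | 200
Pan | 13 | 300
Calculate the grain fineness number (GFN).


Formula: GFN = sum(pct * multiplier) / sum(pct)
sum(pct * multiplier) = 9431
sum(pct) = 100
GFN = 9431 / 100 = 94.31

94.31


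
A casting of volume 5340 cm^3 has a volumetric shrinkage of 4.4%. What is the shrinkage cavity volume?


Formula: V_shrink = V_casting * shrinkage_pct / 100
V_shrink = 5340 cm^3 * 4.4 / 100 = 234.9600 cm^3

Final answer: 234.9600 cm^3


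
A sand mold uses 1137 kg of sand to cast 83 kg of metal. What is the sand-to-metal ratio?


Formula: Sand-to-Metal Ratio = W_sand / W_metal
Ratio = 1137 kg / 83 kg = 13.6988

13.6988


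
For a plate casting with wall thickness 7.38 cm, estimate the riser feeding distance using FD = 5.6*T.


Formula: FD = 5.6 * T  (riser feeding-distance rule)
FD = 5.6 * 7.38 cm = 41.3280 cm

41.3280 cm


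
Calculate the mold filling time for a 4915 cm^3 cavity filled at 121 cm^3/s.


Formula: t_fill = V_mold / Q_flow
t = 4915 cm^3 / 121 cm^3/s = 40.6198 s

Final answer: 40.6198 s


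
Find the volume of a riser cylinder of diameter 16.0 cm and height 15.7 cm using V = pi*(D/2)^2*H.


Formula: V = pi * (D/2)^2 * H  (cylinder volume)
Radius = D/2 = 16.0/2 = 8.0 cm
V = pi * 8.0^2 * 15.7 = 3156.6723 cm^3

3156.6723 cm^3


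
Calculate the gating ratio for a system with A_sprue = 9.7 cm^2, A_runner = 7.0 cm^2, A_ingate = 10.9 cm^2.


Sprue:Runner:Ingate = 1 : 7.0/9.7 : 10.9/9.7 = 1:0.72:1.12


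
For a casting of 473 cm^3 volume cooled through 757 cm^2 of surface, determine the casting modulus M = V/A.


Formula: Casting Modulus M = V / A
M = 473 cm^3 / 757 cm^2 = 0.6248 cm


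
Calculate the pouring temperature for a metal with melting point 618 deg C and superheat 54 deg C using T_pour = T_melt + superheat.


Formula: T_pour = T_melt + Superheat
T_pour = 618 + 54 = 672 deg C

Final answer: 672 deg C


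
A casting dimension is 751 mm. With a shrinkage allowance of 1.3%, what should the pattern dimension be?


Formula: L_pattern = L_casting * (1 + shrinkage_rate/100)
Shrinkage factor = 1 + 1.3/100 = 1.013
L_pattern = 751 mm * 1.013 = 760.7630 mm


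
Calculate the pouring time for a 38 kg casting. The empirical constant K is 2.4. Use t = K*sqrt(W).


Formula: t = K * sqrt(W)
sqrt(W) = sqrt(38) = 6.16441
t = 2.4 * 6.16441 = 14.7946 s


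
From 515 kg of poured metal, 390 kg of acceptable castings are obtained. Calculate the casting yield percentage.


Formula: Casting Yield = (W_good / W_total) * 100
Yield = (390 kg / 515 kg) * 100 = 75.7282%

Answer: 75.7282%


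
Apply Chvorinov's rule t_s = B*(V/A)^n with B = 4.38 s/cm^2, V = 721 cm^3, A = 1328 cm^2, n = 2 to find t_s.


Formula: t_s = B * (V/A)^n  (Chvorinov's rule, n=2)
Modulus M = V/A = 721/1328 = 0.542922 cm
M^2 = 0.542922^2 = 0.294764 cm^2
t_s = 4.38 * 0.294764 = 1.2911 s

1.2911 s


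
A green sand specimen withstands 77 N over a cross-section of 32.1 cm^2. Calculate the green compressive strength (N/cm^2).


Formula: Compressive Strength = Force / Area
Strength = 77 N / 32.1 cm^2 = 2.3988 N/cm^2


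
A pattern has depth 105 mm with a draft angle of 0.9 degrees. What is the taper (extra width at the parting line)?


Formula: taper = depth * tan(draft_angle)
tan(0.9 deg) = 0.0157093
taper = 105 mm * 0.0157093 = 1.6495 mm

1.6495 mm


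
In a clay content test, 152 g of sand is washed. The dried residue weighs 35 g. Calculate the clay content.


Formula: Clay% = (W_total - W_washed) / W_total * 100
Clay mass = 152 - 35 = 117 g
Clay% = 117 / 152 * 100 = 76.9737%

Final answer: 76.9737%


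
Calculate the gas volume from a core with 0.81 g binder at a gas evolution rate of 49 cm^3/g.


Formula: V_gas = W_binder * gas_evolution_rate
V = 0.81 g * 49 cm^3/g = 39.6900 cm^3

39.6900 cm^3


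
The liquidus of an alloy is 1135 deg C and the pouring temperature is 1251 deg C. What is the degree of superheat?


Formula: Superheat = T_pour - T_melt
Superheat = 1251 - 1135 = 116 deg C

Final answer: 116 deg C


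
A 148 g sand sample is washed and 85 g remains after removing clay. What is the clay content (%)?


Formula: Clay% = (W_total - W_washed) / W_total * 100
Clay mass = 148 - 85 = 63 g
Clay% = 63 / 148 * 100 = 42.5676%


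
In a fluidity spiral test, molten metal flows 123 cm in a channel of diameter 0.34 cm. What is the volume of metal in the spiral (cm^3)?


Formula: V = pi * (d/2)^2 * L  (cylinder volume)
Radius = 0.34/2 = 0.17 cm
V = pi * 0.17^2 * 123 = 11.1674 cm^3

Answer: 11.1674 cm^3


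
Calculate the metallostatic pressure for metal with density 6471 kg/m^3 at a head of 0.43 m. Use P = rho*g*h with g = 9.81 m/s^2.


Formula: P = rho * g * h
rho * g = 6471 * 9.81 = 63480.51 N/m^3
P = 63480.51 * 0.43 = 27296.6193 Pa

Final answer: 27296.6193 Pa


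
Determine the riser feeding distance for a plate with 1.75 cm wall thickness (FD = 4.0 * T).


Formula: FD = 4.0 * T  (riser feeding-distance rule)
FD = 4.0 * 1.75 cm = 7.0000 cm

7.0000 cm


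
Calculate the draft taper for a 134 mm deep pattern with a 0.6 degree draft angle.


Formula: taper = depth * tan(draft_angle)
tan(0.6 deg) = 0.0104724
taper = 134 mm * 0.0104724 = 1.4033 mm


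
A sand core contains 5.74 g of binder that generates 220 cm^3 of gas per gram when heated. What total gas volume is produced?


Formula: V_gas = W_binder * gas_evolution_rate
V = 5.74 g * 220 cm^3/g = 1262.8000 cm^3

Answer: 1262.8000 cm^3


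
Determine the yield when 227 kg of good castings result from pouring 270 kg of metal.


Formula: Casting Yield = (W_good / W_total) * 100
Yield = (227 kg / 270 kg) * 100 = 84.0741%

Answer: 84.0741%


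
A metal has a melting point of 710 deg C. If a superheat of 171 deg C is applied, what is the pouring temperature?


Formula: T_pour = T_melt + Superheat
T_pour = 710 + 171 = 881 deg C


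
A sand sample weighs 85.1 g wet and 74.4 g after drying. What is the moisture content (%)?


Formula: MC = (W_wet - W_dry) / W_wet * 100
Water mass = 85.1 - 74.4 = 10.7 g
MC = 10.7 / 85.1 * 100 = 12.5734%

Answer: 12.5734%


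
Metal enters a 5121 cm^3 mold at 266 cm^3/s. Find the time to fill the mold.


Formula: t_fill = V_mold / Q_flow
t = 5121 cm^3 / 266 cm^3/s = 19.2519 s


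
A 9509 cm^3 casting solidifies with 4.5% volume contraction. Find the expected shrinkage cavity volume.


Formula: V_shrink = V_casting * shrinkage_pct / 100
V_shrink = 9509 cm^3 * 4.5 / 100 = 427.9050 cm^3


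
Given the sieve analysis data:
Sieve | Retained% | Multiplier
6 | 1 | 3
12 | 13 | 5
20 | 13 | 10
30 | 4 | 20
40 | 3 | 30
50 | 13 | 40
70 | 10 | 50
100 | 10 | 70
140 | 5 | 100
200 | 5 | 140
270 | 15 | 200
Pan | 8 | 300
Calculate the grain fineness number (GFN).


Formula: GFN = sum(pct * multiplier) / sum(pct)
sum(pct * multiplier) = 8688
sum(pct) = 100
GFN = 8688 / 100 = 86.88


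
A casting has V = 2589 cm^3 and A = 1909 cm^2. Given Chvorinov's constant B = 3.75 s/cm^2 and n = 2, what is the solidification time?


Formula: t_s = B * (V/A)^n  (Chvorinov's rule, n=2)
Modulus M = V/A = 2589/1909 = 1.356207 cm
M^2 = 1.356207^2 = 1.839297 cm^2
t_s = 3.75 * 1.839297 = 6.8974 s


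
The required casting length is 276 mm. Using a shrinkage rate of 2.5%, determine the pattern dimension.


Formula: L_pattern = L_casting * (1 + shrinkage_rate/100)
Shrinkage factor = 1 + 2.5/100 = 1.025
L_pattern = 276 mm * 1.025 = 282.9000 mm

282.9000 mm


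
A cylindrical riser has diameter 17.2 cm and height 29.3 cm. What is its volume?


Formula: V = pi * (D/2)^2 * H  (cylinder volume)
Radius = D/2 = 17.2/2 = 8.6 cm
V = pi * 8.6^2 * 29.3 = 6807.9192 cm^3


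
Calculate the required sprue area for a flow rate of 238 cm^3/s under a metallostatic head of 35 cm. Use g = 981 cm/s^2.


Formula: v = sqrt(2*g*h), A = Q/v
Velocity: v = sqrt(2 * 981 * 35) = sqrt(68670) = 262.0496 cm/s
Sprue area: A = Q / v = 238 / 262.0496 = 0.9082 cm^2

0.9082 cm^2


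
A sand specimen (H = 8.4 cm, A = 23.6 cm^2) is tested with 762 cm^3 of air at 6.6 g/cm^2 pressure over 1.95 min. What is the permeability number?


Formula: Permeability Number P = (V * H) / (p * A * t)
Numerator: V * H = 762 * 8.4 = 6400.8
Denominator: p * A * t = 6.6 * 23.6 * 1.95 = 303.732
P = 6400.8 / 303.732 = 21.0738

21.0738


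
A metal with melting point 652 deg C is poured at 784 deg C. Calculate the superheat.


Formula: Superheat = T_pour - T_melt
Superheat = 784 - 652 = 132 deg C

132 deg C


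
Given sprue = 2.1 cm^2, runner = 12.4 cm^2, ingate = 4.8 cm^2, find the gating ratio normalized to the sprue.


Sprue:Runner:Ingate = 1 : 12.4/2.1 : 4.8/2.1 = 1:5.90:2.29


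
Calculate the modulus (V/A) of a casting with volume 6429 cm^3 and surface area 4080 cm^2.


Formula: Casting Modulus M = V / A
M = 6429 cm^3 / 4080 cm^2 = 1.5757 cm

Answer: 1.5757 cm


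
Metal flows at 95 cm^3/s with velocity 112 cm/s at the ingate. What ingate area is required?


Formula: A_ingate = Q / v  (continuity equation)
A = 95 cm^3/s / 112 cm/s = 0.8482 cm^2

Final answer: 0.8482 cm^2


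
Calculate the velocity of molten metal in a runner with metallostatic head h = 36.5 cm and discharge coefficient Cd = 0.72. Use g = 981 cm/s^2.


Formula: v = Cd * sqrt(2 * g * h)  (Torricelli with discharge coefficient)
2*g*h = 2 * 981 * 36.5 = 71613.0 cm^2/s^2
sqrt(71613.0) = 267.60605 cm/s
v = 0.72 * 267.60605 = 192.6764 cm/s

Answer: 192.6764 cm/s


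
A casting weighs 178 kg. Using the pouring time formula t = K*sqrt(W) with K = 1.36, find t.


Formula: t = K * sqrt(W)
sqrt(W) = sqrt(178) = 13.34166
t = 1.36 * 13.34166 = 18.1447 s

18.1447 s


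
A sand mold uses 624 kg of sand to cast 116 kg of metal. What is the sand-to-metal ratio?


Formula: Sand-to-Metal Ratio = W_sand / W_metal
Ratio = 624 kg / 116 kg = 5.3793

5.3793


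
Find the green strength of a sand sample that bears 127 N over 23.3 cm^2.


Formula: Compressive Strength = Force / Area
Strength = 127 N / 23.3 cm^2 = 5.4506 N/cm^2


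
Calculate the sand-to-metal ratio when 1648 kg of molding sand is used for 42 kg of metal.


Formula: Sand-to-Metal Ratio = W_sand / W_metal
Ratio = 1648 kg / 42 kg = 39.2381


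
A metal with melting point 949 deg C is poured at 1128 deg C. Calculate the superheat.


Formula: Superheat = T_pour - T_melt
Superheat = 1128 - 949 = 179 deg C

Final answer: 179 deg C


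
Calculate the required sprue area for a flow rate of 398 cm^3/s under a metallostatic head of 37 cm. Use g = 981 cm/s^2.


Formula: v = sqrt(2*g*h), A = Q/v
Velocity: v = sqrt(2 * 981 * 37) = sqrt(72594) = 269.4327 cm/s
Sprue area: A = Q / v = 398 / 269.4327 = 1.4772 cm^2

Final answer: 1.4772 cm^2


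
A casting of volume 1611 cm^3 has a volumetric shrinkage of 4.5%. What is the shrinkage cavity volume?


Formula: V_shrink = V_casting * shrinkage_pct / 100
V_shrink = 1611 cm^3 * 4.5 / 100 = 72.4950 cm^3

72.4950 cm^3


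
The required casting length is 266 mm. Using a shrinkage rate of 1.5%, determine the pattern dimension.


Formula: L_pattern = L_casting * (1 + shrinkage_rate/100)
Shrinkage factor = 1 + 1.5/100 = 1.015
L_pattern = 266 mm * 1.015 = 269.9900 mm

Final answer: 269.9900 mm


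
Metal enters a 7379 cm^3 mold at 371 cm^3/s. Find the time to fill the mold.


Formula: t_fill = V_mold / Q_flow
t = 7379 cm^3 / 371 cm^3/s = 19.8895 s

Final answer: 19.8895 s


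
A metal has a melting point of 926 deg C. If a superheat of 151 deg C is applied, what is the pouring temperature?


Formula: T_pour = T_melt + Superheat
T_pour = 926 + 151 = 1077 deg C

Final answer: 1077 deg C


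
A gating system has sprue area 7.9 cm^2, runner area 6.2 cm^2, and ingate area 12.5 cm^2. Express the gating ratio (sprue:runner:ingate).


Sprue:Runner:Ingate = 1 : 6.2/7.9 : 12.5/7.9 = 1:0.78:1.58


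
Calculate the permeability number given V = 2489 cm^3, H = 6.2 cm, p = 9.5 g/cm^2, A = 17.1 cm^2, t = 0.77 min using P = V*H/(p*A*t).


Formula: Permeability Number P = (V * H) / (p * A * t)
Numerator: V * H = 2489 * 6.2 = 15431.8
Denominator: p * A * t = 9.5 * 17.1 * 0.77 = 125.0865
P = 15431.8 / 125.0865 = 123.3690

Final answer: 123.3690


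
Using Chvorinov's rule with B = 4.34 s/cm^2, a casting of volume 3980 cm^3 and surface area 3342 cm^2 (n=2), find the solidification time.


Formula: t_s = B * (V/A)^n  (Chvorinov's rule, n=2)
Modulus M = V/A = 3980/3342 = 1.190904 cm
M^2 = 1.190904^2 = 1.418252 cm^2
t_s = 4.34 * 1.418252 = 6.1552 s

6.1552 s


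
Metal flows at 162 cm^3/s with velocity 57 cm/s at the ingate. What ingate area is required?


Formula: A_ingate = Q / v  (continuity equation)
A = 162 cm^3/s / 57 cm/s = 2.8421 cm^2


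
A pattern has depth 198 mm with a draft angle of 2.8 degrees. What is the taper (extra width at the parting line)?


Formula: taper = depth * tan(draft_angle)
tan(2.8 deg) = 0.0489082
taper = 198 mm * 0.0489082 = 9.6838 mm


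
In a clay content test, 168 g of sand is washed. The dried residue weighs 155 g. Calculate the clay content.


Formula: Clay% = (W_total - W_washed) / W_total * 100
Clay mass = 168 - 155 = 13 g
Clay% = 13 / 168 * 100 = 7.7381%

Final answer: 7.7381%


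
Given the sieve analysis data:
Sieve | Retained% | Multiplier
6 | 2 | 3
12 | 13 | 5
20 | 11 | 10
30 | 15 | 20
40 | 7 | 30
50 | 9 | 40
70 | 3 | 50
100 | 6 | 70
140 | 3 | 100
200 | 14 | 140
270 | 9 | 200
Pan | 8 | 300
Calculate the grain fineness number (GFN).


Formula: GFN = sum(pct * multiplier) / sum(pct)
sum(pct * multiplier) = 8081
sum(pct) = 100
GFN = 8081 / 100 = 80.81

Final answer: 80.81


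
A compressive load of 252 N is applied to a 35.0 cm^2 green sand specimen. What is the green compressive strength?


Formula: Compressive Strength = Force / Area
Strength = 252 N / 35.0 cm^2 = 7.2000 N/cm^2

Answer: 7.2000 N/cm^2


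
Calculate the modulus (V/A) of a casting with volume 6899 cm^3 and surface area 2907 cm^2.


Formula: Casting Modulus M = V / A
M = 6899 cm^3 / 2907 cm^2 = 2.3732 cm

Final answer: 2.3732 cm


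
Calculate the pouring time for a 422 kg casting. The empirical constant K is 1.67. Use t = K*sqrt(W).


Formula: t = K * sqrt(W)
sqrt(W) = sqrt(422) = 20.54264
t = 1.67 * 20.54264 = 34.3062 s

34.3062 s


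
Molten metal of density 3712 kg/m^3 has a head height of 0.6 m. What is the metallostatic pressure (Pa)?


Formula: P = rho * g * h
rho * g = 3712 * 9.81 = 36414.72 N/m^3
P = 36414.72 * 0.6 = 21848.8320 Pa


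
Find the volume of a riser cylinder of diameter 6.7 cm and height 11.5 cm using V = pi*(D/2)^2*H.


Formula: V = pi * (D/2)^2 * H  (cylinder volume)
Radius = D/2 = 6.7/2 = 3.35 cm
V = pi * 3.35^2 * 11.5 = 405.4500 cm^3

Answer: 405.4500 cm^3


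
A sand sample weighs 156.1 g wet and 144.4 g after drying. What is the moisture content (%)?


Formula: MC = (W_wet - W_dry) / W_wet * 100
Water mass = 156.1 - 144.4 = 11.7 g
MC = 11.7 / 156.1 * 100 = 7.4952%

7.4952%


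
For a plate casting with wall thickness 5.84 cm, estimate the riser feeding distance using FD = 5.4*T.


Formula: FD = 5.4 * T  (riser feeding-distance rule)
FD = 5.4 * 5.84 cm = 31.5360 cm

Final answer: 31.5360 cm


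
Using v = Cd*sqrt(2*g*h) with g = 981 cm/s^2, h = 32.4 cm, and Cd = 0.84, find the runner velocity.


Formula: v = Cd * sqrt(2 * g * h)  (Torricelli with discharge coefficient)
2*g*h = 2 * 981 * 32.4 = 63568.8 cm^2/s^2
sqrt(63568.8) = 252.12854 cm/s
v = 0.84 * 252.12854 = 211.7880 cm/s

Final answer: 211.7880 cm/s


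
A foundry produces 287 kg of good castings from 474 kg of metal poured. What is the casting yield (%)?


Formula: Casting Yield = (W_good / W_total) * 100
Yield = (287 kg / 474 kg) * 100 = 60.5485%

60.5485%


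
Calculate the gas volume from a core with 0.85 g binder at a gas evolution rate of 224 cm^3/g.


Formula: V_gas = W_binder * gas_evolution_rate
V = 0.85 g * 224 cm^3/g = 190.4000 cm^3

Answer: 190.4000 cm^3


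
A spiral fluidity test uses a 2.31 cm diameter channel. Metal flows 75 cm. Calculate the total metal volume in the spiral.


Formula: V = pi * (d/2)^2 * L  (cylinder volume)
Radius = 2.31/2 = 1.155 cm
V = pi * 1.155^2 * 75 = 314.3222 cm^3

Final answer: 314.3222 cm^3


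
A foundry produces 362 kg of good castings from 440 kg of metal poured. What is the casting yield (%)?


Formula: Casting Yield = (W_good / W_total) * 100
Yield = (362 kg / 440 kg) * 100 = 82.2727%

Answer: 82.2727%


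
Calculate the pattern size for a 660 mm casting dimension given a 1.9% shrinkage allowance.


Formula: L_pattern = L_casting * (1 + shrinkage_rate/100)
Shrinkage factor = 1 + 1.9/100 = 1.019
L_pattern = 660 mm * 1.019 = 672.5400 mm

672.5400 mm


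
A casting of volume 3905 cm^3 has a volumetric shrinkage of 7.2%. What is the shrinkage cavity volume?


Formula: V_shrink = V_casting * shrinkage_pct / 100
V_shrink = 3905 cm^3 * 7.2 / 100 = 281.1600 cm^3

281.1600 cm^3


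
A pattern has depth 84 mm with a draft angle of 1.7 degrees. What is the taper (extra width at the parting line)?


Formula: taper = depth * tan(draft_angle)
tan(1.7 deg) = 0.0296793
taper = 84 mm * 0.0296793 = 2.4931 mm

Final answer: 2.4931 mm


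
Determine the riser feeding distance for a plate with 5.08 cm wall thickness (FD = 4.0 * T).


Formula: FD = 4.0 * T  (riser feeding-distance rule)
FD = 4.0 * 5.08 cm = 20.3200 cm

20.3200 cm


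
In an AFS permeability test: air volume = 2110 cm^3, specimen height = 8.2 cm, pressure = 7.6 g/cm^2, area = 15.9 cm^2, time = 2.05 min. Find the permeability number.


Formula: Permeability Number P = (V * H) / (p * A * t)
Numerator: V * H = 2110 * 8.2 = 17302.0
Denominator: p * A * t = 7.6 * 15.9 * 2.05 = 247.722
P = 17302.0 / 247.722 = 69.8444

Answer: 69.8444


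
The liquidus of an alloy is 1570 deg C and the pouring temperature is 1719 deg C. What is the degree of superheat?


Formula: Superheat = T_pour - T_melt
Superheat = 1719 - 1570 = 149 deg C


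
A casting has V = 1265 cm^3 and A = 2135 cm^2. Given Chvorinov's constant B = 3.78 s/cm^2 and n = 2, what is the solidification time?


Formula: t_s = B * (V/A)^n  (Chvorinov's rule, n=2)
Modulus M = V/A = 1265/2135 = 0.592506 cm
M^2 = 0.592506^2 = 0.351063 cm^2
t_s = 3.78 * 0.351063 = 1.3270 s

Final answer: 1.3270 s


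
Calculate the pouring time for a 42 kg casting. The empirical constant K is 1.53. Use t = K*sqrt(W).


Formula: t = K * sqrt(W)
sqrt(W) = sqrt(42) = 6.48074
t = 1.53 * 6.48074 = 9.9155 s

Final answer: 9.9155 s


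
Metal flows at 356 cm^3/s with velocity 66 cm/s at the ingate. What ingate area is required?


Formula: A_ingate = Q / v  (continuity equation)
A = 356 cm^3/s / 66 cm/s = 5.3939 cm^2


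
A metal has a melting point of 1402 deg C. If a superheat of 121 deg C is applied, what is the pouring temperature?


Formula: T_pour = T_melt + Superheat
T_pour = 1402 + 121 = 1523 deg C

Answer: 1523 deg C


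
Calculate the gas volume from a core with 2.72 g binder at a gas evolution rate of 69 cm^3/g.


Formula: V_gas = W_binder * gas_evolution_rate
V = 2.72 g * 69 cm^3/g = 187.6800 cm^3


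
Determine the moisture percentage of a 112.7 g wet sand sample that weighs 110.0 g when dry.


Formula: MC = (W_wet - W_dry) / W_wet * 100
Water mass = 112.7 - 110.0 = 2.7 g
MC = 2.7 / 112.7 * 100 = 2.3957%

Answer: 2.3957%


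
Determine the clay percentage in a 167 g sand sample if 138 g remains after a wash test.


Formula: Clay% = (W_total - W_washed) / W_total * 100
Clay mass = 167 - 138 = 29 g
Clay% = 29 / 167 * 100 = 17.3653%

Answer: 17.3653%


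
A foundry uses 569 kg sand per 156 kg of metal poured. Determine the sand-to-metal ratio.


Formula: Sand-to-Metal Ratio = W_sand / W_metal
Ratio = 569 kg / 156 kg = 3.6474

3.6474


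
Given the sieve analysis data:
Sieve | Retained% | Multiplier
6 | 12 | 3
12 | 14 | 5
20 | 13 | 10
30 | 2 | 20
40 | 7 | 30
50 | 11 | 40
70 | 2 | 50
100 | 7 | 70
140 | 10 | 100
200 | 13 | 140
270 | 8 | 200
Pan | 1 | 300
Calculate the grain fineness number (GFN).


Formula: GFN = sum(pct * multiplier) / sum(pct)
sum(pct * multiplier) = 6236
sum(pct) = 100
GFN = 6236 / 100 = 62.36

Answer: 62.36


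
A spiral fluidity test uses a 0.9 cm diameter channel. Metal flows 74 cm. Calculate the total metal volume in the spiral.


Formula: V = pi * (d/2)^2 * L  (cylinder volume)
Radius = 0.9/2 = 0.45 cm
V = pi * 0.45^2 * 74 = 47.0768 cm^3

Answer: 47.0768 cm^3


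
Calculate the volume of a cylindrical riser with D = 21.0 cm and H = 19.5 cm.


Formula: V = pi * (D/2)^2 * H  (cylinder volume)
Radius = D/2 = 21.0/2 = 10.5 cm
V = pi * 10.5^2 * 19.5 = 6754.0315 cm^3

Final answer: 6754.0315 cm^3


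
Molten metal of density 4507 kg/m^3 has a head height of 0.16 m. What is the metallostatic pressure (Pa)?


Formula: P = rho * g * h
rho * g = 4507 * 9.81 = 44213.67 N/m^3
P = 44213.67 * 0.16 = 7074.1872 Pa

Answer: 7074.1872 Pa


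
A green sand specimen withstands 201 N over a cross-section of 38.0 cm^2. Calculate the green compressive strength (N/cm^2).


Formula: Compressive Strength = Force / Area
Strength = 201 N / 38.0 cm^2 = 5.2895 N/cm^2

Final answer: 5.2895 N/cm^2


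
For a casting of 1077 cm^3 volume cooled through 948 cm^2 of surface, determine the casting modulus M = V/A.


Formula: Casting Modulus M = V / A
M = 1077 cm^3 / 948 cm^2 = 1.1361 cm

1.1361 cm


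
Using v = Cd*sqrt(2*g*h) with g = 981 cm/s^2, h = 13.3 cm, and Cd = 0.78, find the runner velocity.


Formula: v = Cd * sqrt(2 * g * h)  (Torricelli with discharge coefficient)
2*g*h = 2 * 981 * 13.3 = 26094.6 cm^2/s^2
sqrt(26094.6) = 161.53823 cm/s
v = 0.78 * 161.53823 = 125.9998 cm/s

125.9998 cm/s


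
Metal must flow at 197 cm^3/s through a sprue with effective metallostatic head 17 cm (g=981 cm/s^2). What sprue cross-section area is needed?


Formula: v = sqrt(2*g*h), A = Q/v
Velocity: v = sqrt(2 * 981 * 17) = sqrt(33354) = 182.6308 cm/s
Sprue area: A = Q / v = 197 / 182.6308 = 1.0787 cm^2

Answer: 1.0787 cm^2


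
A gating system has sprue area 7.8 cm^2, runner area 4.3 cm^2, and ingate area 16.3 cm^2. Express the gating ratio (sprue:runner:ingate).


Sprue:Runner:Ingate = 1 : 4.3/7.8 : 16.3/7.8 = 1:0.55:2.09

Final answer: 1:0.55:2.09


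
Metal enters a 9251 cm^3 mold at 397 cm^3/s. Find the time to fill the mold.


Formula: t_fill = V_mold / Q_flow
t = 9251 cm^3 / 397 cm^3/s = 23.3023 s

23.3023 s


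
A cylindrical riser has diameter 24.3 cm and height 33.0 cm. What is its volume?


Formula: V = pi * (D/2)^2 * H  (cylinder volume)
Radius = D/2 = 24.3/2 = 12.15 cm
V = pi * 12.15^2 * 33.0 = 15304.4021 cm^3

15304.4021 cm^3


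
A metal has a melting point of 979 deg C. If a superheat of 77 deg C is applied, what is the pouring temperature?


Formula: T_pour = T_melt + Superheat
T_pour = 979 + 77 = 1056 deg C


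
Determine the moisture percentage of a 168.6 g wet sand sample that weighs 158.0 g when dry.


Formula: MC = (W_wet - W_dry) / W_wet * 100
Water mass = 168.6 - 158.0 = 10.6 g
MC = 10.6 / 168.6 * 100 = 6.2871%


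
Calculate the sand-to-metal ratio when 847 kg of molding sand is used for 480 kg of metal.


Formula: Sand-to-Metal Ratio = W_sand / W_metal
Ratio = 847 kg / 480 kg = 1.7646

Final answer: 1.7646


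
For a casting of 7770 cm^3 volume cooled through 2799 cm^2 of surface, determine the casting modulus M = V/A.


Formula: Casting Modulus M = V / A
M = 7770 cm^3 / 2799 cm^2 = 2.7760 cm

Final answer: 2.7760 cm


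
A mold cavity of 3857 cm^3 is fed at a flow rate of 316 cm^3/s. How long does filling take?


Formula: t_fill = V_mold / Q_flow
t = 3857 cm^3 / 316 cm^3/s = 12.2057 s

12.2057 s


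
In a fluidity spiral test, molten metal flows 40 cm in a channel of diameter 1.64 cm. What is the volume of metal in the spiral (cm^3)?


Formula: V = pi * (d/2)^2 * L  (cylinder volume)
Radius = 1.64/2 = 0.82 cm
V = pi * 0.82^2 * 40 = 84.4963 cm^3

84.4963 cm^3


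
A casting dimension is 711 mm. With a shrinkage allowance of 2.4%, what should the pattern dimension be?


Formula: L_pattern = L_casting * (1 + shrinkage_rate/100)
Shrinkage factor = 1 + 2.4/100 = 1.024
L_pattern = 711 mm * 1.024 = 728.0640 mm

728.0640 mm


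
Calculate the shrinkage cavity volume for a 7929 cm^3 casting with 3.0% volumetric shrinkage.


Formula: V_shrink = V_casting * shrinkage_pct / 100
V_shrink = 7929 cm^3 * 3.0 / 100 = 237.8700 cm^3

Final answer: 237.8700 cm^3


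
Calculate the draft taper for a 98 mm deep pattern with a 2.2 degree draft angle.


Formula: taper = depth * tan(draft_angle)
tan(2.2 deg) = 0.0384161
taper = 98 mm * 0.0384161 = 3.7648 mm

Answer: 3.7648 mm


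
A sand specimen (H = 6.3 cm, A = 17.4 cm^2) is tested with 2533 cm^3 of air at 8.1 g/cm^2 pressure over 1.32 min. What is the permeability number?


Formula: Permeability Number P = (V * H) / (p * A * t)
Numerator: V * H = 2533 * 6.3 = 15957.9
Denominator: p * A * t = 8.1 * 17.4 * 1.32 = 186.0408
P = 15957.9 / 186.0408 = 85.7763


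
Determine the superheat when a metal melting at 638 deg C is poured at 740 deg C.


Formula: Superheat = T_pour - T_melt
Superheat = 740 - 638 = 102 deg C

Answer: 102 deg C


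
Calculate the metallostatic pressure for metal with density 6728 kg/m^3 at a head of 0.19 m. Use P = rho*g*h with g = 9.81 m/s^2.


Formula: P = rho * g * h
rho * g = 6728 * 9.81 = 66001.68 N/m^3
P = 66001.68 * 0.19 = 12540.3192 Pa

Final answer: 12540.3192 Pa


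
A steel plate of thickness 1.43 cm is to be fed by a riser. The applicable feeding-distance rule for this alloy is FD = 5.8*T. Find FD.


Formula: FD = 5.8 * T  (riser feeding-distance rule)
FD = 5.8 * 1.43 cm = 8.2940 cm

Answer: 8.2940 cm


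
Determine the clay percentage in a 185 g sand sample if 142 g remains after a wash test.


Formula: Clay% = (W_total - W_washed) / W_total * 100
Clay mass = 185 - 142 = 43 g
Clay% = 43 / 185 * 100 = 23.2432%


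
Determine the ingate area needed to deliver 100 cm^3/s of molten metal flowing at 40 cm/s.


Formula: A_ingate = Q / v  (continuity equation)
A = 100 cm^3/s / 40 cm/s = 2.5000 cm^2

Answer: 2.5000 cm^2


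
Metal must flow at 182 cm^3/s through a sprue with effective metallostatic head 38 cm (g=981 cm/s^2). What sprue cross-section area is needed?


Formula: v = sqrt(2*g*h), A = Q/v
Velocity: v = sqrt(2 * 981 * 38) = sqrt(74556) = 273.0494 cm/s
Sprue area: A = Q / v = 182 / 273.0494 = 0.6665 cm^2

0.6665 cm^2


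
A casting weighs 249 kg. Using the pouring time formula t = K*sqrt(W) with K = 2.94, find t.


Formula: t = K * sqrt(W)
sqrt(W) = sqrt(249) = 15.77973
t = 2.94 * 15.77973 = 46.3924 s

46.3924 s


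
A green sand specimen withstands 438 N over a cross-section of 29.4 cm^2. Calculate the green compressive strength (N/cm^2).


Formula: Compressive Strength = Force / Area
Strength = 438 N / 29.4 cm^2 = 14.8980 N/cm^2

Final answer: 14.8980 N/cm^2


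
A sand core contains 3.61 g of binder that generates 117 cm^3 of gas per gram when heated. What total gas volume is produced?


Formula: V_gas = W_binder * gas_evolution_rate
V = 3.61 g * 117 cm^3/g = 422.3700 cm^3

Final answer: 422.3700 cm^3


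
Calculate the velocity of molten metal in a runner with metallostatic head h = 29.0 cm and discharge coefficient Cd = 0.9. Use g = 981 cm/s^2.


Formula: v = Cd * sqrt(2 * g * h)  (Torricelli with discharge coefficient)
2*g*h = 2 * 981 * 29.0 = 56898.0 cm^2/s^2
sqrt(56898.0) = 238.53302 cm/s
v = 0.9 * 238.53302 = 214.6797 cm/s


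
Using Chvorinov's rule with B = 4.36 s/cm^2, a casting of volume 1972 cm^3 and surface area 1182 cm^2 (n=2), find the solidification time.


Formula: t_s = B * (V/A)^n  (Chvorinov's rule, n=2)
Modulus M = V/A = 1972/1182 = 1.668359 cm
M^2 = 1.668359^2 = 2.783422 cm^2
t_s = 4.36 * 2.783422 = 12.1357 s


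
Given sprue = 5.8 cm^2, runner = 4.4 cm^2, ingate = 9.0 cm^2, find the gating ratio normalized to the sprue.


Sprue:Runner:Ingate = 1 : 4.4/5.8 : 9.0/5.8 = 1:0.76:1.55


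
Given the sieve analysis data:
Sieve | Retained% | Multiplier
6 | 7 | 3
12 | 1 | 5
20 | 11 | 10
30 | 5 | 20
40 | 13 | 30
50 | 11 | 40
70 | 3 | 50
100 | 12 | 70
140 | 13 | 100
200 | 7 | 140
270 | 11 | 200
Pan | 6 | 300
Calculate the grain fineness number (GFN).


Formula: GFN = sum(pct * multiplier) / sum(pct)
sum(pct * multiplier) = 8336
sum(pct) = 100
GFN = 8336 / 100 = 83.36

Final answer: 83.36


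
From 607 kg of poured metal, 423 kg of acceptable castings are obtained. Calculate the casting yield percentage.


Formula: Casting Yield = (W_good / W_total) * 100
Yield = (423 kg / 607 kg) * 100 = 69.6870%

69.6870%


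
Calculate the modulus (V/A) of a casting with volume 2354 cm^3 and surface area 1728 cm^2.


Formula: Casting Modulus M = V / A
M = 2354 cm^3 / 1728 cm^2 = 1.3623 cm

Final answer: 1.3623 cm


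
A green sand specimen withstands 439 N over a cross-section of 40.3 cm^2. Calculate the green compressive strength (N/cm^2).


Formula: Compressive Strength = Force / Area
Strength = 439 N / 40.3 cm^2 = 10.8933 N/cm^2

Answer: 10.8933 N/cm^2


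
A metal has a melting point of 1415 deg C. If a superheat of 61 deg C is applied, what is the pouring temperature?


Formula: T_pour = T_melt + Superheat
T_pour = 1415 + 61 = 1476 deg C

Answer: 1476 deg C


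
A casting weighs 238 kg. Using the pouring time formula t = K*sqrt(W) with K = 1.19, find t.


Formula: t = K * sqrt(W)
sqrt(W) = sqrt(238) = 15.42725
t = 1.19 * 15.42725 = 18.3584 s

Answer: 18.3584 s


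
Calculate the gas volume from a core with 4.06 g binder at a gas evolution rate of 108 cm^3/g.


Formula: V_gas = W_binder * gas_evolution_rate
V = 4.06 g * 108 cm^3/g = 438.4800 cm^3

Answer: 438.4800 cm^3


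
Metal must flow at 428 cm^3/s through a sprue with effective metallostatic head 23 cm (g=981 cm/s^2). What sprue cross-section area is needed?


Formula: v = sqrt(2*g*h), A = Q/v
Velocity: v = sqrt(2 * 981 * 23) = sqrt(45126) = 212.4288 cm/s
Sprue area: A = Q / v = 428 / 212.4288 = 2.0148 cm^2


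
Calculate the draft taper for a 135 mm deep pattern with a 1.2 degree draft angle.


Formula: taper = depth * tan(draft_angle)
tan(1.2 deg) = 0.0209470
taper = 135 mm * 0.0209470 = 2.8278 mm


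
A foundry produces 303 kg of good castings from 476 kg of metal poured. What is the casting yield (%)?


Formula: Casting Yield = (W_good / W_total) * 100
Yield = (303 kg / 476 kg) * 100 = 63.6555%

Answer: 63.6555%


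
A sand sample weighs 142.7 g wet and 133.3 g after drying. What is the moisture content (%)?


Formula: MC = (W_wet - W_dry) / W_wet * 100
Water mass = 142.7 - 133.3 = 9.4 g
MC = 9.4 / 142.7 * 100 = 6.5872%

Answer: 6.5872%


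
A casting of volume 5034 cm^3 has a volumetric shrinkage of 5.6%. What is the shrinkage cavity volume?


Formula: V_shrink = V_casting * shrinkage_pct / 100
V_shrink = 5034 cm^3 * 5.6 / 100 = 281.9040 cm^3


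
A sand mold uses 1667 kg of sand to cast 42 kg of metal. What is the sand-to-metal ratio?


Formula: Sand-to-Metal Ratio = W_sand / W_metal
Ratio = 1667 kg / 42 kg = 39.6905

Final answer: 39.6905


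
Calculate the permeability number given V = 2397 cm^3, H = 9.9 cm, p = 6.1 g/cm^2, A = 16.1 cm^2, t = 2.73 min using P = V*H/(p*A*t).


Formula: Permeability Number P = (V * H) / (p * A * t)
Numerator: V * H = 2397 * 9.9 = 23730.3
Denominator: p * A * t = 6.1 * 16.1 * 2.73 = 268.1133
P = 23730.3 / 268.1133 = 88.5085

88.5085


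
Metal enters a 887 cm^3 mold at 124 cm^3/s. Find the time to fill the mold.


Formula: t_fill = V_mold / Q_flow
t = 887 cm^3 / 124 cm^3/s = 7.1532 s

Final answer: 7.1532 s


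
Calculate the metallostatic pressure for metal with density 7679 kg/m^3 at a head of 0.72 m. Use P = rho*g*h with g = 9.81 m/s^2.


Formula: P = rho * g * h
rho * g = 7679 * 9.81 = 75330.99 N/m^3
P = 75330.99 * 0.72 = 54238.3128 Pa

Final answer: 54238.3128 Pa


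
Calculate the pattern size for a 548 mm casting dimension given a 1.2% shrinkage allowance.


Formula: L_pattern = L_casting * (1 + shrinkage_rate/100)
Shrinkage factor = 1 + 1.2/100 = 1.012
L_pattern = 548 mm * 1.012 = 554.5760 mm

554.5760 mm


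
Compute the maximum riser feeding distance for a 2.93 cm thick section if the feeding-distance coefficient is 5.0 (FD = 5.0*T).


Formula: FD = 5.0 * T  (riser feeding-distance rule)
FD = 5.0 * 2.93 cm = 14.6500 cm

Answer: 14.6500 cm


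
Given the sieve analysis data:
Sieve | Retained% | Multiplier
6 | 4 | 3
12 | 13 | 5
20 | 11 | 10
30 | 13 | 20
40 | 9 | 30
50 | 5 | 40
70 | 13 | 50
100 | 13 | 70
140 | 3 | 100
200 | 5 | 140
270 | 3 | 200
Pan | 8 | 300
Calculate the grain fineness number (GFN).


Formula: GFN = sum(pct * multiplier) / sum(pct)
sum(pct * multiplier) = 6477
sum(pct) = 100
GFN = 6477 / 100 = 64.77


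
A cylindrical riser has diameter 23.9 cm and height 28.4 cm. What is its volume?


Formula: V = pi * (D/2)^2 * H  (cylinder volume)
Radius = D/2 = 23.9/2 = 11.95 cm
V = pi * 11.95^2 * 28.4 = 12741.0149 cm^3

12741.0149 cm^3


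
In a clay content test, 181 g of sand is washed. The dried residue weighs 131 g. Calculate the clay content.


Formula: Clay% = (W_total - W_washed) / W_total * 100
Clay mass = 181 - 131 = 50 g
Clay% = 50 / 181 * 100 = 27.6243%

Final answer: 27.6243%


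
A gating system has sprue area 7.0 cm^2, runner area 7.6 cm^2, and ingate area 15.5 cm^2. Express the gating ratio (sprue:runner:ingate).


Sprue:Runner:Ingate = 1 : 7.6/7.0 : 15.5/7.0 = 1:1.09:2.21


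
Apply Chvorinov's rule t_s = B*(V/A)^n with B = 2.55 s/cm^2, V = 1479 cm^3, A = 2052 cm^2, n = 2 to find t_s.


Formula: t_s = B * (V/A)^n  (Chvorinov's rule, n=2)
Modulus M = V/A = 1479/2052 = 0.720760 cm
M^2 = 0.720760^2 = 0.519495 cm^2
t_s = 2.55 * 0.519495 = 1.3247 s

Answer: 1.3247 s


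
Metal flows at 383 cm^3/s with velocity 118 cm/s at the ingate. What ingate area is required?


Formula: A_ingate = Q / v  (continuity equation)
A = 383 cm^3/s / 118 cm/s = 3.2458 cm^2


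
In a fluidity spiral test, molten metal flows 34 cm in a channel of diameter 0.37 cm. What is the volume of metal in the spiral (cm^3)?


Formula: V = pi * (d/2)^2 * L  (cylinder volume)
Radius = 0.37/2 = 0.185 cm
V = pi * 0.185^2 * 34 = 3.6557 cm^3


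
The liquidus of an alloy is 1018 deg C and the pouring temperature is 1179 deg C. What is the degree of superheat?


Formula: Superheat = T_pour - T_melt
Superheat = 1179 - 1018 = 161 deg C

Answer: 161 deg C


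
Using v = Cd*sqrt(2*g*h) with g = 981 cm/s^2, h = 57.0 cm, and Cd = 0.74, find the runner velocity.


Formula: v = Cd * sqrt(2 * g * h)  (Torricelli with discharge coefficient)
2*g*h = 2 * 981 * 57.0 = 111834.0 cm^2/s^2
sqrt(111834.0) = 334.41591 cm/s
v = 0.74 * 334.41591 = 247.4678 cm/s

Final answer: 247.4678 cm/s


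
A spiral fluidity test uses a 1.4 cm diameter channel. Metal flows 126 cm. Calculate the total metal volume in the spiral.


Formula: V = pi * (d/2)^2 * L  (cylinder volume)
Radius = 1.4/2 = 0.7 cm
V = pi * 0.7^2 * 126 = 193.9619 cm^3

Answer: 193.9619 cm^3


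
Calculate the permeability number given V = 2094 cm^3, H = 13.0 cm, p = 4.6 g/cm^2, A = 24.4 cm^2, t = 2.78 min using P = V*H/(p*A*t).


Formula: Permeability Number P = (V * H) / (p * A * t)
Numerator: V * H = 2094 * 13.0 = 27222.0
Denominator: p * A * t = 4.6 * 24.4 * 2.78 = 312.0272
P = 27222.0 / 312.0272 = 87.2424


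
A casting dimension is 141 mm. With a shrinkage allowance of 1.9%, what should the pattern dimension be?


Formula: L_pattern = L_casting * (1 + shrinkage_rate/100)
Shrinkage factor = 1 + 1.9/100 = 1.019
L_pattern = 141 mm * 1.019 = 143.6790 mm


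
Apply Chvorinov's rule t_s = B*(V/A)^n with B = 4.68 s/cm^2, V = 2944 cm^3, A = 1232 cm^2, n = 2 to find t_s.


Formula: t_s = B * (V/A)^n  (Chvorinov's rule, n=2)
Modulus M = V/A = 2944/1232 = 2.389610 cm
M^2 = 2.389610^2 = 5.710236 cm^2
t_s = 4.68 * 5.710236 = 26.7239 s

26.7239 s


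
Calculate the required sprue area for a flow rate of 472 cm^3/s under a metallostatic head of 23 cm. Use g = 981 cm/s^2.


Formula: v = sqrt(2*g*h), A = Q/v
Velocity: v = sqrt(2 * 981 * 23) = sqrt(45126) = 212.4288 cm/s
Sprue area: A = Q / v = 472 / 212.4288 = 2.2219 cm^2
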